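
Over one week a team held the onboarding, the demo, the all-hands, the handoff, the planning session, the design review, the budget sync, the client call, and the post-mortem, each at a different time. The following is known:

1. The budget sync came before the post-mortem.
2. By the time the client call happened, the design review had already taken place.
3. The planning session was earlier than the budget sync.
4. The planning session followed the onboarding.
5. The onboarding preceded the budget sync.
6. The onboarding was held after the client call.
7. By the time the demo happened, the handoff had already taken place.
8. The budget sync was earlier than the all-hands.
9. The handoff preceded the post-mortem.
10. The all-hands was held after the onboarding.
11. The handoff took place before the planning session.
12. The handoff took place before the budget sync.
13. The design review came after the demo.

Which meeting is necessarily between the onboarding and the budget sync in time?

Tracing the constraints gives the onboarding → the planning session → the budget sync, so the planning session sits after the onboarding and before the budget sync.
No other meeting is forced both after the onboarding and before the budget sync.

the planning session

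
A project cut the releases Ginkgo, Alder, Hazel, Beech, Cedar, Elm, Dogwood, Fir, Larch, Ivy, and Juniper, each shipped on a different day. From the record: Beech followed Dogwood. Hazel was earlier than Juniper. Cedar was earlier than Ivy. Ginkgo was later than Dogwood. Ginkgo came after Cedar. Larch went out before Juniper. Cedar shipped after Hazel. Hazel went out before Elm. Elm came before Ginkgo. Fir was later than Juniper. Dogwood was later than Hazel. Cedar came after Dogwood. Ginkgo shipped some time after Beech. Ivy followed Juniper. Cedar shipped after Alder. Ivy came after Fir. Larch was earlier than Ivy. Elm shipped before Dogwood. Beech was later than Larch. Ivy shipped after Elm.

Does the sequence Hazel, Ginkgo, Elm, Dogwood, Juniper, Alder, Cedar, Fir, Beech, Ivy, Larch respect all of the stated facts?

no

The constraints require Larch before Juniper, but in the proposed sequence Juniper appears ahead of Larch. That one violation is enough.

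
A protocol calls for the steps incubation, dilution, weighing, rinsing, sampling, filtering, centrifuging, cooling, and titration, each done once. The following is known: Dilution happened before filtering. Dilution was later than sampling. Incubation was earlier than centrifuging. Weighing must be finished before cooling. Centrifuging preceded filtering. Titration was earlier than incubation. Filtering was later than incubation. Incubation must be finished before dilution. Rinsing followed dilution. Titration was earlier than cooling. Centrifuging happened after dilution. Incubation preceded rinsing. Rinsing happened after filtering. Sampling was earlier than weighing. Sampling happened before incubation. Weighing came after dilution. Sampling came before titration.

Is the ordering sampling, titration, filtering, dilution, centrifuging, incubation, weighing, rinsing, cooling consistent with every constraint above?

The constraints require incubation before dilution, but in the proposed sequence dilution appears ahead of incubation. That one violation is enough.

no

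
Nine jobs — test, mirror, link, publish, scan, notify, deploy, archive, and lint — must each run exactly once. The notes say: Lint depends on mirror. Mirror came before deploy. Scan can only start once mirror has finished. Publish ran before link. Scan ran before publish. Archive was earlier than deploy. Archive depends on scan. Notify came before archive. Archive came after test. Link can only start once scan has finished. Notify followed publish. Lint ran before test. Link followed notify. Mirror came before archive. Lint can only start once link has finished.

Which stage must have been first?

mirror

Mirror has a chain of constraints placing it before every other stage, so mirror must be first.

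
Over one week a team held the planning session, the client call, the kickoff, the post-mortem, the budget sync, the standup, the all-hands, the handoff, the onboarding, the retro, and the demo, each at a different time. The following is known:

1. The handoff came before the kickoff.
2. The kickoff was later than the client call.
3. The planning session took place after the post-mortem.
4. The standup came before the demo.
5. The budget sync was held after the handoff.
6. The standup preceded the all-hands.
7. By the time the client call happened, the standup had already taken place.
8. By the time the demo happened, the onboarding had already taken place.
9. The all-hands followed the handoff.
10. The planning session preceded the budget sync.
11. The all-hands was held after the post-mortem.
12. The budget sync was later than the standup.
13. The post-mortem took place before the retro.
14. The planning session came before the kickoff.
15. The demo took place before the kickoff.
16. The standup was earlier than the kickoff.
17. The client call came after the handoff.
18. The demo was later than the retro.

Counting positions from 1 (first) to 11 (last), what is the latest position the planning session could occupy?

9

The planning session must come before the budget sync and the kickoff — 2 meetings forced after it.
Everything else can be placed before the planning session in some valid order, so the planning session can sit as late as position 11 − 2 = 9.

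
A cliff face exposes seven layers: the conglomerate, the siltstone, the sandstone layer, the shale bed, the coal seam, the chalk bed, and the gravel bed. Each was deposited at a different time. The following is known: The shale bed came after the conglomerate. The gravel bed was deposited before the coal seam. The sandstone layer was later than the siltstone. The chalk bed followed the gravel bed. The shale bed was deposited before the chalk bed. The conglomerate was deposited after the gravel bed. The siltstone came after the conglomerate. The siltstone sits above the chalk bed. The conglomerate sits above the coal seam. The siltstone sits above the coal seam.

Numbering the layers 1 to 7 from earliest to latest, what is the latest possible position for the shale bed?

The shale bed must come before the chalk bed, the sandstone layer, and the siltstone — 3 layers forced after it.
Everything else can be placed before the shale bed in some valid order, so the shale bed can sit as late as position 7 − 3 = 4.

4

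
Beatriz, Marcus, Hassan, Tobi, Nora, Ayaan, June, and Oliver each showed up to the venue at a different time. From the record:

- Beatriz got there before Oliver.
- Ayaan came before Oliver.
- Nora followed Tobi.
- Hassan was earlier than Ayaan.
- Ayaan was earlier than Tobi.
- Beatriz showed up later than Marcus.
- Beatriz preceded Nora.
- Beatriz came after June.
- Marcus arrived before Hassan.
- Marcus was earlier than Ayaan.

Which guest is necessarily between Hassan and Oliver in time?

Ayaan

Tracing the constraints gives Hassan → Ayaan → Oliver, so Ayaan sits after Hassan and before Oliver.
No other guest is forced both after Hassan and before Oliver.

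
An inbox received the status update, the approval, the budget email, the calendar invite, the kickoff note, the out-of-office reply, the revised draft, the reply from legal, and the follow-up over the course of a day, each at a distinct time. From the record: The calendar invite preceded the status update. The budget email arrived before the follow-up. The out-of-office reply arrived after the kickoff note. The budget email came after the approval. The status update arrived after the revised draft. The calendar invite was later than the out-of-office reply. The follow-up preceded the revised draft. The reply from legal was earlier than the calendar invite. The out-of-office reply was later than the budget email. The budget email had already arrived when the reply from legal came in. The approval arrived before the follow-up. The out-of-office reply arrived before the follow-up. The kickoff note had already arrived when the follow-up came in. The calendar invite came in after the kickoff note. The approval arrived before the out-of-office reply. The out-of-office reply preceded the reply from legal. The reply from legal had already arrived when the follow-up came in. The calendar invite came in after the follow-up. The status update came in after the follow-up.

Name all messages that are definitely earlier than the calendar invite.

Directly stated before the calendar invite: the follow-up, the kickoff note, the out-of-office reply, and the reply from legal.
The approval reaches the calendar invite via the approval → the follow-up → the calendar invite.
The budget email reaches the calendar invite via the budget email → the reply from legal → the calendar invite.
No chain forces the revised draft (or any of the others) ahead of the calendar invite.

the approval, the budget email, the follow-up, the kickoff note, the out-of-office reply, the reply from legal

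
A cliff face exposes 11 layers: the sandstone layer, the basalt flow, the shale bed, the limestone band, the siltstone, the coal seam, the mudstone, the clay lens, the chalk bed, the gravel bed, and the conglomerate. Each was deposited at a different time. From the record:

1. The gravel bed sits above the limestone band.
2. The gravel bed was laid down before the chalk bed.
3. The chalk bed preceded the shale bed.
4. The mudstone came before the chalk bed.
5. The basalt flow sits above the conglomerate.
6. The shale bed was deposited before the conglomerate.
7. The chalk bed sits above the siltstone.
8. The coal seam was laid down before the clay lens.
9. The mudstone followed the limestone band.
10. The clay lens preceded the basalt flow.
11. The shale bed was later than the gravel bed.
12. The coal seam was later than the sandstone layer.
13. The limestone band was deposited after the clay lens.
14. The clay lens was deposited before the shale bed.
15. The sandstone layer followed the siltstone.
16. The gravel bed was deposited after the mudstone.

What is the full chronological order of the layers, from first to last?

the siltstone, the sandstone layer, the coal seam, the clay lens, the limestone band, the mudstone, the gravel bed, the chalk bed, the shale bed, the conglomerate, the basalt flow

The constraints fix every adjacent pair, so only one ordering works:
the siltstone → the sandstone layer → the coal seam → the clay lens → the limestone band → the mudstone → the gravel bed → the chalk bed → the shale bed → the conglomerate → the basalt flow.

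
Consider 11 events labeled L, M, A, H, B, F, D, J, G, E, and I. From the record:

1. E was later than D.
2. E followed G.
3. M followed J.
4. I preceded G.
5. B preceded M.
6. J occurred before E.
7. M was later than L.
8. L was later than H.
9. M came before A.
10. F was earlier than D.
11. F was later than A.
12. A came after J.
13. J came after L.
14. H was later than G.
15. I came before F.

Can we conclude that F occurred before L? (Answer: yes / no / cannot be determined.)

Tracing the constraints gives L → M → A → F, so L must come before F.
That means F cannot be before L.

no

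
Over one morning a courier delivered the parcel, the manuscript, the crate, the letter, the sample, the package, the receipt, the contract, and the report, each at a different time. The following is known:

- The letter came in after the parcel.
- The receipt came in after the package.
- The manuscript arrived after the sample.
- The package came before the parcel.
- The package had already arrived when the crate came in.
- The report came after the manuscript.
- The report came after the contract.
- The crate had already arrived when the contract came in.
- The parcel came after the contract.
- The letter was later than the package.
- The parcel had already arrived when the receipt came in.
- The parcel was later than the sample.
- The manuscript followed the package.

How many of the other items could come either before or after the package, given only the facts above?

Forced after the package: the contract, the crate, the letter, the manuscript, the parcel, the receipt, and the report.
That leaves the sample with no forced order relative to the package — 1.

1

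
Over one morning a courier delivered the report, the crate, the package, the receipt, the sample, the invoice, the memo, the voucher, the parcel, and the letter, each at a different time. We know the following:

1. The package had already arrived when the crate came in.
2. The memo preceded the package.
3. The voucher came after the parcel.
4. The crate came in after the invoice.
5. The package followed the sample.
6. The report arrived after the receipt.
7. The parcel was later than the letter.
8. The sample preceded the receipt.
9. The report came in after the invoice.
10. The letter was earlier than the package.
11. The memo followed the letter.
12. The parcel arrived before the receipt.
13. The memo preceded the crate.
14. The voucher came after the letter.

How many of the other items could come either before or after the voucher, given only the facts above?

7

Forced before the voucher: the letter and the parcel.
That leaves the crate, the invoice, the memo, the package, the receipt, the report, and the sample with no forced order relative to the voucher — 7.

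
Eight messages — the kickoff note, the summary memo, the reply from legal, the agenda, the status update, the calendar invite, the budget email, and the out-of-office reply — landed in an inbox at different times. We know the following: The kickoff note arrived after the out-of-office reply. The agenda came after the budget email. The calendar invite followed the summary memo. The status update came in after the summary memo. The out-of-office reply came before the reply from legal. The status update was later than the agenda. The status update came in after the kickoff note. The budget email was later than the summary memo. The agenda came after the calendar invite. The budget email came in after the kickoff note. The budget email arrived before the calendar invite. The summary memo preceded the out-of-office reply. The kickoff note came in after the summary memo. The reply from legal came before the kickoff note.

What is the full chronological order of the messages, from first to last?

the summary memo, the out-of-office reply, the reply from legal, the kickoff note, the budget email, the calendar invite, the agenda, the status update

The constraints fix every adjacent pair, so only one ordering works:
the summary memo → the out-of-office reply → the reply from legal → the kickoff note → the budget email → the calendar invite → the agenda → the status update.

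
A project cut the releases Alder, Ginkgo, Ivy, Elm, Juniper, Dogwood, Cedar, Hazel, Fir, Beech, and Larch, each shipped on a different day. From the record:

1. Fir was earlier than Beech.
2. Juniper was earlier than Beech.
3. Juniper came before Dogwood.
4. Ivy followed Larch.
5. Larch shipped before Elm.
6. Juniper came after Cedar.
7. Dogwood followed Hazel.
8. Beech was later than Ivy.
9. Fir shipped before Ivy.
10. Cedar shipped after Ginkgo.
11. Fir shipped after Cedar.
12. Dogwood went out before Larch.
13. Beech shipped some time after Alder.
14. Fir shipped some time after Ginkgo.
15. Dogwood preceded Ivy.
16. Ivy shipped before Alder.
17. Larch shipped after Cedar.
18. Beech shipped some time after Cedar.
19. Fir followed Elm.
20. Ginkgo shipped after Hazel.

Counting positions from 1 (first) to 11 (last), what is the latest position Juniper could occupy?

4

Juniper must come before Alder, Beech, Dogwood, Elm, Fir, Ivy, and Larch — 7 releases forced after it.
Everything else can be placed before Juniper in some valid order, so Juniper can sit as late as position 11 − 7 = 4.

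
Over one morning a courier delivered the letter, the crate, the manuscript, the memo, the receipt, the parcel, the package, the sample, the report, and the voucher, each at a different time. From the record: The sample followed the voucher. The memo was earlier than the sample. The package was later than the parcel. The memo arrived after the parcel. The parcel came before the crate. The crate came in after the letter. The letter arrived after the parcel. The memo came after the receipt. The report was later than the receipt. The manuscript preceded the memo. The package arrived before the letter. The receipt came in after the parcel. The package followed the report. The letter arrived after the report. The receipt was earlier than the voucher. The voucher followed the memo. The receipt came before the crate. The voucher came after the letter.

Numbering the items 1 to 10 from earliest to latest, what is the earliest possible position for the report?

3

The parcel and the receipt must both come before the report — 2 forced predecessors.
Nothing else is forced ahead of the report, so its earliest slot is position 2 + 1 = 3.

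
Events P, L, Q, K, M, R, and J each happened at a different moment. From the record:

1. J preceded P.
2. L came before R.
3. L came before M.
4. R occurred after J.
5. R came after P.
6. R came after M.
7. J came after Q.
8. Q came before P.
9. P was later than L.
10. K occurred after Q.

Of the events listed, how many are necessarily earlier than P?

Directly stated before P: J, L, and Q.
No chain forces R (or any of the others) ahead of P.
That's J, L, and Q — 3 in all.

3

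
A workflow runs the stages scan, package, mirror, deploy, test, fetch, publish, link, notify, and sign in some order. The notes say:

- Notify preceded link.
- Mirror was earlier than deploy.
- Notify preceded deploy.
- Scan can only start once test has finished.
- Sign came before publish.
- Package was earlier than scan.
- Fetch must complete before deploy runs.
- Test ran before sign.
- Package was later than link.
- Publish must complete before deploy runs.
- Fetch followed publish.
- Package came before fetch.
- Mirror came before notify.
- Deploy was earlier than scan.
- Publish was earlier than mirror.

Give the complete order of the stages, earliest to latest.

The constraints fix every adjacent pair, so only one ordering works:
test → sign → publish → mirror → notify → link → package → fetch → deploy → scan.

test, sign, publish, mirror, notify, link, package, fetch, deploy, scan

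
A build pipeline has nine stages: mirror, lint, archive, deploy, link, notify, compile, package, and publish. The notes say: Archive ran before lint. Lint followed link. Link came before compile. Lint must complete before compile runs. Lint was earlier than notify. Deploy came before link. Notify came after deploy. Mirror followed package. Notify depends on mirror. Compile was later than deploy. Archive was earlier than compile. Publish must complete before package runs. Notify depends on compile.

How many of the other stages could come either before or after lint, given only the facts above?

3

Forced before lint: archive, deploy, and link; forced after lint: compile and notify.
That leaves mirror, package, and publish with no forced order relative to lint — 3.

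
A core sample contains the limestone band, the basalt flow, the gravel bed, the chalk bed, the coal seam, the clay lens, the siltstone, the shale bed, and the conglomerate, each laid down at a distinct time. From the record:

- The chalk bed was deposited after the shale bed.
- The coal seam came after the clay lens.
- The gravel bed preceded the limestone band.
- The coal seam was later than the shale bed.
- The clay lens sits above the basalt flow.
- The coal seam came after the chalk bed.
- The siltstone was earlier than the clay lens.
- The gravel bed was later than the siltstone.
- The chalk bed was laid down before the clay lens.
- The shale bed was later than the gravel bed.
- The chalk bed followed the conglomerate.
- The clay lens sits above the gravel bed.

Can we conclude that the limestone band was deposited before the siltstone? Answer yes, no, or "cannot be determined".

Tracing the constraints gives the siltstone → the gravel bed → the limestone band, so the siltstone must come before the limestone band.
That means the limestone band cannot be before the siltstone.

no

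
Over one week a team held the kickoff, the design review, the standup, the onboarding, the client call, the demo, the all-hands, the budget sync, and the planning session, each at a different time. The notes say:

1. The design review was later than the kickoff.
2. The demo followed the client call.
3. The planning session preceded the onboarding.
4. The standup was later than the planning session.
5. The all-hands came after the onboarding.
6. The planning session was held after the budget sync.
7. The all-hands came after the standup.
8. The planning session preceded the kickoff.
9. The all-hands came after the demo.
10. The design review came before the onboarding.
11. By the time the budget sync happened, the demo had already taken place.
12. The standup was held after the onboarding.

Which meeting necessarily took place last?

the all-hands

Every other meeting has a chain of constraints placing it before the all-hands, so the all-hands is last.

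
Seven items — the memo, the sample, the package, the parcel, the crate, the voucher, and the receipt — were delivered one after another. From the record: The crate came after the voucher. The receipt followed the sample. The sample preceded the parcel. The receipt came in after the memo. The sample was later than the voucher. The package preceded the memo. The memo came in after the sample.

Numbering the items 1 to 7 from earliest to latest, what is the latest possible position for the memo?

The memo must come before the receipt — 1 item forced after it.
Everything else can be placed before the memo in some valid order, so the memo can sit as late as position 7 − 1 = 6.

6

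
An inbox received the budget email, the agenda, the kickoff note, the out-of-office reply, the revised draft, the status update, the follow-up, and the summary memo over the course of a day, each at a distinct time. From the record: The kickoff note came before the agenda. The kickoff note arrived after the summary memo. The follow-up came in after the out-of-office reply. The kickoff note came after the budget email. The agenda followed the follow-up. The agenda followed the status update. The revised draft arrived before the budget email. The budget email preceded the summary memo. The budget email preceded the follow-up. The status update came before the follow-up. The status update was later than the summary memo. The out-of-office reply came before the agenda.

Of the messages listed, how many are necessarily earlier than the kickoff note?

3

Directly stated before the kickoff note: the budget email and the summary memo.
The revised draft reaches the kickoff note via the revised draft → the budget email → the kickoff note.
That's the budget email, the revised draft, and the summary memo — 3 in all.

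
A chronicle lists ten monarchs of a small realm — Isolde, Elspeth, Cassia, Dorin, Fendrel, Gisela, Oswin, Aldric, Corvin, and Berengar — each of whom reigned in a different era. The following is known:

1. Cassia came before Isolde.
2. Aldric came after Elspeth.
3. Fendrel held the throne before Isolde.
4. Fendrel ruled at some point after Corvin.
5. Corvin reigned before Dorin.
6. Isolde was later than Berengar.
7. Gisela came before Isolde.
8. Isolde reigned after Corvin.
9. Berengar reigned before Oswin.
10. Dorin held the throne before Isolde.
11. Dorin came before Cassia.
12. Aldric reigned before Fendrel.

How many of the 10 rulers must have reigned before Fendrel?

Directly stated before Fendrel: Aldric and Corvin.
Elspeth reaches Fendrel via Elspeth → Aldric → Fendrel.
No chain forces Berengar (or any of the others) ahead of Fendrel.
That's Aldric, Corvin, and Elspeth — 3 in all.

3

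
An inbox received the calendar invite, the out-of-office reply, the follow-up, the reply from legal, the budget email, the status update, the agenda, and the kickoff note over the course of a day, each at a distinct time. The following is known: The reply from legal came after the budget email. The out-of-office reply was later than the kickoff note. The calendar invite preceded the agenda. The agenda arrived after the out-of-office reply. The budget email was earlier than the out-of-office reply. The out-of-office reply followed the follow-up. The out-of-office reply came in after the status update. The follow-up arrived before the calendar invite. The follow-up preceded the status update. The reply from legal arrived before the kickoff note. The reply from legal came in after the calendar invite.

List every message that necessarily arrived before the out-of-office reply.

Directly stated before the out-of-office reply: the budget email, the follow-up, the kickoff note, and the status update.
The calendar invite reaches the out-of-office reply via the calendar invite → the reply from legal → the kickoff note → the out-of-office reply.
The reply from legal reaches the out-of-office reply via the reply from legal → the kickoff note → the out-of-office reply.
No chain forces the agenda ahead of the out-of-office reply.

the budget email, the calendar invite, the follow-up, the kickoff note, the reply from legal, the status update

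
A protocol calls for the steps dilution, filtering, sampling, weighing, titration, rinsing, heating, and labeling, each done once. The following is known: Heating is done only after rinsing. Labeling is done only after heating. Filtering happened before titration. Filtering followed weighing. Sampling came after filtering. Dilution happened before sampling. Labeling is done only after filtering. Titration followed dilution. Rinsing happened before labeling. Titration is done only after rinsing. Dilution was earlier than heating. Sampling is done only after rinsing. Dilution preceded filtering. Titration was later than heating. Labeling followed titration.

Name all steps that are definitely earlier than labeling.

Directly stated before labeling: filtering, heating, rinsing, and titration.
Dilution reaches labeling via dilution → filtering → labeling.
Weighing reaches labeling via weighing → filtering → labeling.
No chain forces sampling ahead of labeling.

dilution, filtering, heating, rinsing, titration, weighing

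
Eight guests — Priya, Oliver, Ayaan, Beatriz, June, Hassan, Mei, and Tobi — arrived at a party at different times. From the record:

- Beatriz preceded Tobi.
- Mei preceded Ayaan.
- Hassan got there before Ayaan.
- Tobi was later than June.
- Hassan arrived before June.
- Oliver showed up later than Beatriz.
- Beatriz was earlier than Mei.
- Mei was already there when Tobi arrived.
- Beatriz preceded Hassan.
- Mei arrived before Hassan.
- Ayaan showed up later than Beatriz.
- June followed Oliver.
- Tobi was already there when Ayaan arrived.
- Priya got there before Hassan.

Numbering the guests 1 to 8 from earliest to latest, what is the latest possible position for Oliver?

Oliver must come before Ayaan, June, and Tobi — 3 guests forced after them.
Everything else can be placed before Oliver in some valid order, so Oliver can sit as late as position 8 − 3 = 5.

5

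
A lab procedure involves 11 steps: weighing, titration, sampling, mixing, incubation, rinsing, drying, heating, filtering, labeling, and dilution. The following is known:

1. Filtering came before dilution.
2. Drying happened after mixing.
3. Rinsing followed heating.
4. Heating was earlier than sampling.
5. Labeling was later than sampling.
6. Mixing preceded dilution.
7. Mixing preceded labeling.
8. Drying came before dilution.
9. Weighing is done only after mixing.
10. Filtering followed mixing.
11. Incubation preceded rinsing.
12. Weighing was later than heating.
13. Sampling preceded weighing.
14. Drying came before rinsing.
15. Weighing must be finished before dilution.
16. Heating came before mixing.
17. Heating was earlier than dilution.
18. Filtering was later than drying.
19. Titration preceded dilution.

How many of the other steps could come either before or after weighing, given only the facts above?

Forced before weighing: heating, mixing, and sampling; forced after weighing: dilution.
That leaves drying, filtering, incubation, labeling, rinsing, and titration with no forced order relative to weighing — 6.

6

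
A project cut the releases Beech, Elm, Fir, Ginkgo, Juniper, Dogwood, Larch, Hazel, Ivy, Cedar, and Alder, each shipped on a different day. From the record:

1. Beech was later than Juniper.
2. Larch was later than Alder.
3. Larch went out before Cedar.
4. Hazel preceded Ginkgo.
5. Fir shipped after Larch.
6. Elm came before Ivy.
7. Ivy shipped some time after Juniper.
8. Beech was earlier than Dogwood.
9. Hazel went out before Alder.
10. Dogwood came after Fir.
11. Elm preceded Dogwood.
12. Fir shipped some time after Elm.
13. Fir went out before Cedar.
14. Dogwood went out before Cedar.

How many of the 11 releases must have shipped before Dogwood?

Directly stated before Dogwood: Beech, Elm, and Fir.
Alder reaches Dogwood via Alder → Larch → Fir → Dogwood.
Hazel reaches Dogwood via Hazel → Alder → Larch → Fir → Dogwood.
Juniper reaches Dogwood via Juniper → Beech → Dogwood.
Likewise Larch reaches Dogwood by chaining the stated constraints.
No chain forces Cedar (or any of the others) ahead of Dogwood.
That's Alder, Beech, Elm, Fir, Hazel, Juniper, and Larch — 7 in all.

7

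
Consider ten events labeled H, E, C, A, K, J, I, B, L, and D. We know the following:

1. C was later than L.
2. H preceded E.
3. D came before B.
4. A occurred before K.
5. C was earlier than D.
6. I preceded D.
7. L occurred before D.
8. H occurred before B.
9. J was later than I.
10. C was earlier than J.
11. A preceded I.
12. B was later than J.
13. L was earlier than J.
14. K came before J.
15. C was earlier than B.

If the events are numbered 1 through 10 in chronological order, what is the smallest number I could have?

A must come before I — 1 forced predecessor.
Nothing else is forced ahead of I, so its earliest slot is position 1 + 1 = 2.

2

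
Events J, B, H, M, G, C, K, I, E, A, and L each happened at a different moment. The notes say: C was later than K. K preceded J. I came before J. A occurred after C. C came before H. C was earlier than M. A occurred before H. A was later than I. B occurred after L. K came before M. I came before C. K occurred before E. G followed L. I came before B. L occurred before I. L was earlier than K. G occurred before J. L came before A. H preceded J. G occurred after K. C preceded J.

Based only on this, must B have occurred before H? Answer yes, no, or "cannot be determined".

cannot be determined

No chain of stated constraints runs from B to H, and none runs from H to B either.
So the relative order of B and H is not fixed by the given facts.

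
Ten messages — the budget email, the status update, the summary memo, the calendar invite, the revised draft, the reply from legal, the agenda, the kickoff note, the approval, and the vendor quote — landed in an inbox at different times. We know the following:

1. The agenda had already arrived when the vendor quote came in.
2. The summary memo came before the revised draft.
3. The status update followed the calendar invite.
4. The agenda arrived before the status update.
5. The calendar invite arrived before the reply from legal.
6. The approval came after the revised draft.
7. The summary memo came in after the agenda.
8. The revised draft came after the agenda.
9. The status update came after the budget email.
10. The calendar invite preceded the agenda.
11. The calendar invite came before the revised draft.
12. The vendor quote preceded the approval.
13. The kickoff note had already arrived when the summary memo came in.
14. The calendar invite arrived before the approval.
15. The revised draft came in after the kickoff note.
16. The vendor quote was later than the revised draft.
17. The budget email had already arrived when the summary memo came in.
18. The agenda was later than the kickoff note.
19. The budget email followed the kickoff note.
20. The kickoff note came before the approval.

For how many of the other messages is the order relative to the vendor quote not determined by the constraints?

Forced before the vendor quote: the agenda, the budget email, the calendar invite, the kickoff note, the revised draft, and the summary memo; forced after the vendor quote: the approval.
That leaves the reply from legal and the status update with no forced order relative to the vendor quote — 2.

2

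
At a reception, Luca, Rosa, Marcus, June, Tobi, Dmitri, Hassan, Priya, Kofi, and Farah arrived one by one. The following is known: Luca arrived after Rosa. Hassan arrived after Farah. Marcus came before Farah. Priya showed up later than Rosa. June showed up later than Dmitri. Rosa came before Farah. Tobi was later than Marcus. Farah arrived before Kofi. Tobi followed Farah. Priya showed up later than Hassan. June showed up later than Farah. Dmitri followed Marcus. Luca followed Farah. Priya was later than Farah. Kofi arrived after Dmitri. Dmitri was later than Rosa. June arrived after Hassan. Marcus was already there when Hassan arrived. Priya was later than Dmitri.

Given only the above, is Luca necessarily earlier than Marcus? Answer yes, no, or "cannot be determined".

no

Tracing the constraints gives Marcus → Farah → Luca, so Marcus must come before Luca.
That means Luca cannot be before Marcus.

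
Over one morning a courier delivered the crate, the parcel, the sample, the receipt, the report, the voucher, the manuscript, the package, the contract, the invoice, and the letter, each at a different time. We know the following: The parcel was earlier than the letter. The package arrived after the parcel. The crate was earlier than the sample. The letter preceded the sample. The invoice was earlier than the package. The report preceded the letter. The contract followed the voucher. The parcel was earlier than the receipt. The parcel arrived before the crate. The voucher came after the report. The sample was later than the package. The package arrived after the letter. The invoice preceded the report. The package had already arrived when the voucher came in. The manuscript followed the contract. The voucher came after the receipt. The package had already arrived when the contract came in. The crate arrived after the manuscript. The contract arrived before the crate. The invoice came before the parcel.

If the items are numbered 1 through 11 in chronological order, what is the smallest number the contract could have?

The invoice, the letter, the package, the parcel, the receipt, the report, and the voucher must all come before the contract — 7 forced predecessors.
Nothing else is forced ahead of the contract, so its earliest slot is position 7 + 1 = 8.

8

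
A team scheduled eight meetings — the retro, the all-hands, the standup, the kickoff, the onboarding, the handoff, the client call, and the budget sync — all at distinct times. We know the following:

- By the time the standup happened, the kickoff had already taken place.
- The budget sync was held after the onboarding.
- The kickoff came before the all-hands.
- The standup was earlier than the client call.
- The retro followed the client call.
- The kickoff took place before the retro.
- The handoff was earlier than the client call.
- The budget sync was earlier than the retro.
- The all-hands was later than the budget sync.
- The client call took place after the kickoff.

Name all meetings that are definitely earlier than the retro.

the budget sync, the client call, the handoff, the kickoff, the onboarding, the standup

Directly stated before the retro: the budget sync, the client call, and the kickoff.
The handoff reaches the retro via the handoff → the client call → the retro.
The onboarding reaches the retro via the onboarding → the budget sync → the retro.
The standup reaches the retro via the standup → the client call → the retro.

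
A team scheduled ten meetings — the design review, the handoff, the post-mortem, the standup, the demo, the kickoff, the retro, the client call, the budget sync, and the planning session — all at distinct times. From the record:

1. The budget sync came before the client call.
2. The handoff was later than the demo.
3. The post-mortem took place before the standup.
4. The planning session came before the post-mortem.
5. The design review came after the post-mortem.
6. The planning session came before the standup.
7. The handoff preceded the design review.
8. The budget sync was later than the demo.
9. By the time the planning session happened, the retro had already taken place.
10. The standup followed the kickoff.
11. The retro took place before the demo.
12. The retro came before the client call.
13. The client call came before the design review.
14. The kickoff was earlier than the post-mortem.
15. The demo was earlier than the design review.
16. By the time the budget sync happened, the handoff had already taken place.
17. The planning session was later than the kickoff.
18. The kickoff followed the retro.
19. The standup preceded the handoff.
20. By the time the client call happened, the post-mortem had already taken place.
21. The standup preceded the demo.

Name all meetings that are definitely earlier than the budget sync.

the demo, the handoff, the kickoff, the planning session, the post-mortem, the retro, the standup

Directly stated before the budget sync: the demo and the handoff.
The kickoff reaches the budget sync via the kickoff → the standup → the handoff → the budget sync.
The planning session reaches the budget sync via the planning session → the standup → the handoff → the budget sync.
The post-mortem reaches the budget sync via the post-mortem → the standup → the handoff → the budget sync.
Likewise the retro and the standup each reach the budget sync by chaining the stated constraints.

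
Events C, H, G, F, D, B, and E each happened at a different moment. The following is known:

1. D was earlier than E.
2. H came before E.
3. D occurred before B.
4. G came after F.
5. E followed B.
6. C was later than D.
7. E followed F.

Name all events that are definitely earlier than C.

Directly stated before C: D.
No chain forces H (or any of the others) ahead of C.

D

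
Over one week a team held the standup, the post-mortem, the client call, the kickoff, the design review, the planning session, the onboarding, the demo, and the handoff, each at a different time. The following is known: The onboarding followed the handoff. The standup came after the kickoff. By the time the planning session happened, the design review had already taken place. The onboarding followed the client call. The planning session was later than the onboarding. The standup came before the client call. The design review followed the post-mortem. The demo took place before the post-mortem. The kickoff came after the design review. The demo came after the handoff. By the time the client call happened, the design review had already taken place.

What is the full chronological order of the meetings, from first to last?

The constraints fix every adjacent pair, so only one ordering works:
the handoff → the demo → the post-mortem → the design review → the kickoff → the standup → the client call → the onboarding → the planning session.

the handoff, the demo, the post-mortem, the design review, the kickoff, the standup, the client call, the onboarding, the planning session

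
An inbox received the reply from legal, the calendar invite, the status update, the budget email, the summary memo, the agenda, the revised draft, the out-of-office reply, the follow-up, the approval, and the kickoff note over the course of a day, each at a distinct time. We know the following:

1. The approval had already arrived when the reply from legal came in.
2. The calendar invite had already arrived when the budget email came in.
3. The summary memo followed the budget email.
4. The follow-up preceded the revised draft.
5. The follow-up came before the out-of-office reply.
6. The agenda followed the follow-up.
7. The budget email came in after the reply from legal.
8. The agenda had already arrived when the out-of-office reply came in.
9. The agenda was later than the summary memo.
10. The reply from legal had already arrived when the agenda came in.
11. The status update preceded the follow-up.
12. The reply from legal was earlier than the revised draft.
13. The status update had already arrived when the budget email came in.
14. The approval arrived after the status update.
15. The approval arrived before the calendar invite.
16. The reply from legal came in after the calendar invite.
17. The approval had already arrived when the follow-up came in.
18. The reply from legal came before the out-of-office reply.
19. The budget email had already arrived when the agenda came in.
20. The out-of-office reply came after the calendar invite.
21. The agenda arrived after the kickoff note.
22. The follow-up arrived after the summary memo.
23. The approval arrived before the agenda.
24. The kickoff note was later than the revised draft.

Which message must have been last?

the out-of-office reply

Every other message has a chain of constraints placing it before the out-of-office reply, so the out-of-office reply is last.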